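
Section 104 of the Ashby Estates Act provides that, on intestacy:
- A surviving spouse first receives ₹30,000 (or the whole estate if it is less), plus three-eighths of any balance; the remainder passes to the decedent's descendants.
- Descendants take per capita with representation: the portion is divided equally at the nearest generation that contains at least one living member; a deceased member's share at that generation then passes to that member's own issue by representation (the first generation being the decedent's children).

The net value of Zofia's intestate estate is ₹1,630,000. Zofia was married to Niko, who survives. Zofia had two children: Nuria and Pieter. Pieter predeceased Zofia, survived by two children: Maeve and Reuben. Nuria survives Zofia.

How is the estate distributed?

Niko: ₹630,000; Nuria: ₹500,000; Maeve: ₹250,000; Reuben: ₹250,000

Niko first takes ₹30,000, leaving a balance of ₹1,600,000. Niko then takes three-eighths of the balance (₹600,000), for a total of ₹630,000. The remaining ₹1,000,000 passes to the descendants.
The descendants' portion (₹1,000,000) is divided into 2 shares of ₹500,000: Nuria takes ₹500,000; Pieter's ₹500,000 share passes to Pieter's issue.
Pieter's share (₹500,000) is divided into 2 shares of ₹250,000: Maeve and Reuben each take ₹250,000.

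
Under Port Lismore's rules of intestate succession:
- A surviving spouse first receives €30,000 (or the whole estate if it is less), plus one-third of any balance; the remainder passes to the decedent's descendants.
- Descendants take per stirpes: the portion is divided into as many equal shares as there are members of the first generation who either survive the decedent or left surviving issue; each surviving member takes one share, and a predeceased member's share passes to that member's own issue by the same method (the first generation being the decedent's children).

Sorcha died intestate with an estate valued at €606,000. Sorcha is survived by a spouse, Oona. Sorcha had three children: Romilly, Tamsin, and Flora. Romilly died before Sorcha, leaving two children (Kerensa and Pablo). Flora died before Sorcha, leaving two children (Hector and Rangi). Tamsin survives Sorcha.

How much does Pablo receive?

Pablo receives €64,000.

Oona first takes €30,000, leaving a balance of €576,000. Oona then takes one-third of the balance (€192,000), for a total of €222,000. The remaining €384,000 passes to the descendants.
The descendants' portion (€384,000) is divided into 3 shares of €128,000: Tamsin takes €128,000; Romilly's €128,000 share passes to Romilly's issue; Flora's €128,000 share passes to Flora's issue.
Romilly's share (€128,000) is divided into 2 shares of €64,000: Kerensa and Pablo each take €64,000.
Flora's share (€128,000) is divided into 2 shares of €64,000: Hector and Rangi each take €64,000.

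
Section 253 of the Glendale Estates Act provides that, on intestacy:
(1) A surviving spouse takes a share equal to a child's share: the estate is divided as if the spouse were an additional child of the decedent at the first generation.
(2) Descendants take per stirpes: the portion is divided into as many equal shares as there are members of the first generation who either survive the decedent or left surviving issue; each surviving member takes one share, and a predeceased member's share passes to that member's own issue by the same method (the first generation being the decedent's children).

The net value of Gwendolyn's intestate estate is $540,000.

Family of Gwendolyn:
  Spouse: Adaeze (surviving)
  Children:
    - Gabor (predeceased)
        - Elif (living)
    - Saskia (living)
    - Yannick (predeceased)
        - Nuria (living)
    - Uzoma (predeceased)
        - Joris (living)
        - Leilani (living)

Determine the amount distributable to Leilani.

Leilani receives $54,000.

The spouse counts as an additional share at the children's level, so there are 5 primary shares of $108,000. Adaeze takes one such share ($108,000).
The children's combined portion ($432,000) is divided into 4 shares of $108,000: Saskia takes $108,000; Gabor's $108,000 share passes to Gabor's issue; Yannick's $108,000 share passes to Yannick's issue; Uzoma's $108,000 share passes to Uzoma's issue.
Gabor's share ($108,000) passes entirely to Elif.
Yannick's share ($108,000) passes entirely to Nuria.
Uzoma's share ($108,000) is divided into 2 shares of $54,000: Joris and Leilani each take $54,000.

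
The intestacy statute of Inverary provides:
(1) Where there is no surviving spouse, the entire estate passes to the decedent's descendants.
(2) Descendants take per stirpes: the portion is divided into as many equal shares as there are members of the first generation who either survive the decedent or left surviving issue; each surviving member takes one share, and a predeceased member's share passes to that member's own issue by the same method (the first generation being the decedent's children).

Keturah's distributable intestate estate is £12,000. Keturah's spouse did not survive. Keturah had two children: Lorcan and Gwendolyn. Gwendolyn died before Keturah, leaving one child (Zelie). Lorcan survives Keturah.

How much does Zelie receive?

The entire £12,000 passes to the descendants.
That amount (£12,000) is divided into 2 shares of £6,000: Lorcan takes £6,000; Gwendolyn's £6,000 share passes to Gwendolyn's issue.
Gwendolyn's share (£6,000) passes entirely to Zelie.

Zelie receives £6,000.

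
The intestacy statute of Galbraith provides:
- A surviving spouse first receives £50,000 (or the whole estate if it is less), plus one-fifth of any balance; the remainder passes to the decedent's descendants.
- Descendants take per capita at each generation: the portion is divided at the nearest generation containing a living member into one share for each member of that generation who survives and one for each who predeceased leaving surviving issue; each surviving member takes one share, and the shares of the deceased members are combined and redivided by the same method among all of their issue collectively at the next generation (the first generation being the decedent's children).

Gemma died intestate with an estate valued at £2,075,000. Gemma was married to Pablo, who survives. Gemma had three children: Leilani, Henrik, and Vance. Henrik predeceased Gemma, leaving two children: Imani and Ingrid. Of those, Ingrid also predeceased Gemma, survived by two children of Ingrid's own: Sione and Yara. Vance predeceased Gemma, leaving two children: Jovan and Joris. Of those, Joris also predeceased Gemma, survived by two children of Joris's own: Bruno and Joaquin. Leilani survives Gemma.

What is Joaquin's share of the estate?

Joaquin receives £135,000.

Pablo first takes £50,000, leaving a balance of £2,025,000. Pablo then takes one-fifth of the balance (£405,000), for a total of £455,000. The remaining £1,620,000 passes to the descendants.
The descendants' portion (£1,620,000) is divided at the children's generation into 3 shares of £540,000. Leilani takes £540,000. The 2 shares of the deceased (Henrik and Vance) are combined into a pool of £1,080,000.
That pool (£1,080,000) is divided at the grandchildren's generation into 4 shares of £270,000. Imani and Jovan each take £270,000. The 2 shares of the deceased (Ingrid and Joris) are combined into a pool of £540,000.
That pool (£540,000) is divided at the great-grandchildren's generation equally among Sione, Yara, Bruno, and Joaquin: £135,000 each.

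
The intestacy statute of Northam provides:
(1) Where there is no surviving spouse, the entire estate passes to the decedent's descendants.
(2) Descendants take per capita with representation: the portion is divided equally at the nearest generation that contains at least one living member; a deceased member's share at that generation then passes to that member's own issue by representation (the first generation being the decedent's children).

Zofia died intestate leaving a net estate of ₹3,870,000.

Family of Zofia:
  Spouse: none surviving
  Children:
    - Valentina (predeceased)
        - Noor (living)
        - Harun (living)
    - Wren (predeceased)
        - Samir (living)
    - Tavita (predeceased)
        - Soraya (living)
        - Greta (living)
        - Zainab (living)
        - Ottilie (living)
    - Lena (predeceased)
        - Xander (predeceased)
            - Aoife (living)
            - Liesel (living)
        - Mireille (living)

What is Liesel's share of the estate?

Liesel receives ₹215,000.

The entire ₹3,870,000 passes to the descendants.
No child survives, so the initial division is made at the grandchildren's generation.
That amount (₹3,870,000) is divided into 9 shares of ₹430,000: Noor, Harun, Samir, Soraya, Greta, Zainab, Ottilie, and Mireille each take ₹430,000; Xander's ₹430,000 share passes to Xander's issue.
Xander's share (₹430,000) is divided into 2 shares of ₹215,000: Aoife and Liesel each take ₹215,000.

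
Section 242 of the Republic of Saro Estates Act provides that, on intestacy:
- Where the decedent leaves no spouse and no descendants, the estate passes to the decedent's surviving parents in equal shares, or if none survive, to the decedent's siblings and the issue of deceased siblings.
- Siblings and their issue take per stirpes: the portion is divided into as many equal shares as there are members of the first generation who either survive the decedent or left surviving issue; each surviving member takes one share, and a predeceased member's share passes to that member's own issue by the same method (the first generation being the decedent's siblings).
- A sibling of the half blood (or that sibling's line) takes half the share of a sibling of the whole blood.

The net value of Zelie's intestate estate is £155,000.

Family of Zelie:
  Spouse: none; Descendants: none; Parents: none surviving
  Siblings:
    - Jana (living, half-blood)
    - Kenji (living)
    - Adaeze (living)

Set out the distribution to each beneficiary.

The entire £155,000 passes to the siblings and their issue.
Counting each half-blood sibling's line as half a unit, there are 5/2 units in £155,000, so one unit is £62,000. Whole-blood lines (Kenji and Adaeze) take £62,000 each; half-blood lines (Jana) take £31,000 each.

Jana: £31,000; Kenji: £62,000; Adaeze: £62,000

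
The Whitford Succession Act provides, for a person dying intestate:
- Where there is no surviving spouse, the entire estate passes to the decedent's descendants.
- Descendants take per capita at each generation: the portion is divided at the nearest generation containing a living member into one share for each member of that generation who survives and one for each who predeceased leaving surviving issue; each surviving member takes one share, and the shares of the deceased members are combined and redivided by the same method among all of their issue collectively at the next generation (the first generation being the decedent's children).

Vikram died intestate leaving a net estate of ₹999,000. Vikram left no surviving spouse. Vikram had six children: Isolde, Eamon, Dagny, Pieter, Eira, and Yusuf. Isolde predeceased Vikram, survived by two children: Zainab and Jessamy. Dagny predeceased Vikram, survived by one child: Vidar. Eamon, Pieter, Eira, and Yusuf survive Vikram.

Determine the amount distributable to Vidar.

Vidar receives ₹111,000.

The entire ₹999,000 passes to the descendants.
That amount (₹999,000) is divided at the children's generation into 6 shares of ₹166,500. Eamon, Pieter, Eira, and Yusuf each take ₹166,500. The 2 shares of the deceased (Isolde and Dagny) are combined into a pool of ₹333,000.
That pool (₹333,000) is divided at the grandchildren's generation equally among Zainab, Jessamy, and Vidar: ₹111,000 each.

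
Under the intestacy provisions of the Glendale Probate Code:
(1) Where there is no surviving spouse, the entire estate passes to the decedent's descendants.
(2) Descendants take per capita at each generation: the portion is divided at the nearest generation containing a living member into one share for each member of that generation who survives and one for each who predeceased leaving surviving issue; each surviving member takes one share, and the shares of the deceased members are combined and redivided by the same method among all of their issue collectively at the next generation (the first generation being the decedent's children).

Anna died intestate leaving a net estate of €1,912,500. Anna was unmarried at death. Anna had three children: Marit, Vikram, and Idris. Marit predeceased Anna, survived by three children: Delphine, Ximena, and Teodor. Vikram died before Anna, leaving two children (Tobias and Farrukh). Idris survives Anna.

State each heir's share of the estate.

Delphine: €255,000; Ximena: €255,000; Teodor: €255,000; Tobias: €255,000; Farrukh: €255,000; Idris: €637,500

The entire €1,912,500 passes to the descendants.
That amount (€1,912,500) is divided at the children's generation into 3 shares of €637,500. Idris takes €637,500. The 2 shares of the deceased (Marit and Vikram) are combined into a pool of €1,275,000.
That pool (€1,275,000) is divided at the grandchildren's generation equally among Delphine, Ximena, Teodor, Tobias, and Farrukh: €255,000 each.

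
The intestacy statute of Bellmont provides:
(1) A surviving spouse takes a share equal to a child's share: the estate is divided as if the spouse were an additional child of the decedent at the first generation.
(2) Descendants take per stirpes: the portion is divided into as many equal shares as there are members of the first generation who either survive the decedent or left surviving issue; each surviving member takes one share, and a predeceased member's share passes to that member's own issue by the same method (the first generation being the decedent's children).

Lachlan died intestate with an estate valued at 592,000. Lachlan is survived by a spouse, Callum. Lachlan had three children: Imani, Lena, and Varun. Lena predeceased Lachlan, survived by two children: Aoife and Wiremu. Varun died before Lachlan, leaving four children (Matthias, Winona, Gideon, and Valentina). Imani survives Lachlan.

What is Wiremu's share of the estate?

Wiremu receives 74,000.

The spouse counts as an additional share at the children's level, so there are 4 primary shares of 148,000. Callum takes one such share (148,000).
The children's combined portion (444,000) is divided into 3 shares of 148,000: Imani takes 148,000; Lena's 148,000 share passes to Lena's issue; Varun's 148,000 share passes to Varun's issue.
Lena's share (148,000) is divided into 2 shares of 74,000: Aoife and Wiremu each take 74,000.
Varun's share (148,000) is divided into 4 shares of 37,000: Matthias, Winona, Gideon, and Valentina each take 37,000.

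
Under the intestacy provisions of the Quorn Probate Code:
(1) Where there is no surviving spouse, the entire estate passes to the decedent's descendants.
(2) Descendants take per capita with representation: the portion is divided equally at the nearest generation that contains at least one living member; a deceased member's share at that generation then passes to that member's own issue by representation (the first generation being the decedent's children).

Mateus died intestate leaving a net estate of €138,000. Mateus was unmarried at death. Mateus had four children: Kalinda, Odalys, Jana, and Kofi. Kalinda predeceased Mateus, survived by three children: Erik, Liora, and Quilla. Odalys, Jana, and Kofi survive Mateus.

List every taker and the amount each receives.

The entire €138,000 passes to the descendants.
That amount (€138,000) is divided into 4 shares of €34,500: Odalys, Jana, and Kofi each take €34,500; Kalinda's €34,500 share passes to Kalinda's issue.
Kalinda's share (€34,500) is divided into 3 shares of €11,500: Erik, Liora, and Quilla each take €11,500.

Erik: €11,500; Liora: €11,500; Quilla: €11,500; Odalys: €34,500; Jana: €34,500; Kofi: €34,500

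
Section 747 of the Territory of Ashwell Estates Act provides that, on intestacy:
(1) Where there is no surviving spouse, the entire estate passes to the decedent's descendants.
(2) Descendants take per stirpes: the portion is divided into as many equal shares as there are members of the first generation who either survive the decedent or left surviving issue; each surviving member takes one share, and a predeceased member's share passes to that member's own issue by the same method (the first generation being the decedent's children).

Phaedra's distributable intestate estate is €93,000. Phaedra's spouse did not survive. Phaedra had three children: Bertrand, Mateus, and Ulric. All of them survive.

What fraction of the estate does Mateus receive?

Mateus receives 1/3 of the estate.

The entire €93,000 passes to the descendants.
That amount (€93,000) is divided into 3 shares of €31,000: Bertrand, Mateus, and Ulric each take €31,000.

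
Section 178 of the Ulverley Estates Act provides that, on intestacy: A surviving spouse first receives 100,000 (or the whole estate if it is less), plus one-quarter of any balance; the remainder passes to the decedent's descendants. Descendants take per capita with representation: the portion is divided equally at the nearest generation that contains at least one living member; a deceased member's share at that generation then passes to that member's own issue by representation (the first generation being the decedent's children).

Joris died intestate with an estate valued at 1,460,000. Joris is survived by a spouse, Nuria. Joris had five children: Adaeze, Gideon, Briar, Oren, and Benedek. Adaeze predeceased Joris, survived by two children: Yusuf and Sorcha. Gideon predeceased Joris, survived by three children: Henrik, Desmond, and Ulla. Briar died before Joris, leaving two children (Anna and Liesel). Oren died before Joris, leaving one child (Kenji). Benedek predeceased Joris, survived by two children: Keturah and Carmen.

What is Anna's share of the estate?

Anna receives 102,000.

Nuria first takes 100,000, leaving a balance of 1,360,000. Nuria then takes one-quarter of the balance (340,000), for a total of 440,000. The remaining 1,020,000 passes to the descendants.
No child survives, so the initial division is made at the grandchildren's generation.
The descendants' portion (1,020,000) is divided into 10 shares of 102,000: Yusuf, Sorcha, Henrik, Desmond, Ulla, Anna, Liesel, Kenji, Keturah, and Carmen each take 102,000.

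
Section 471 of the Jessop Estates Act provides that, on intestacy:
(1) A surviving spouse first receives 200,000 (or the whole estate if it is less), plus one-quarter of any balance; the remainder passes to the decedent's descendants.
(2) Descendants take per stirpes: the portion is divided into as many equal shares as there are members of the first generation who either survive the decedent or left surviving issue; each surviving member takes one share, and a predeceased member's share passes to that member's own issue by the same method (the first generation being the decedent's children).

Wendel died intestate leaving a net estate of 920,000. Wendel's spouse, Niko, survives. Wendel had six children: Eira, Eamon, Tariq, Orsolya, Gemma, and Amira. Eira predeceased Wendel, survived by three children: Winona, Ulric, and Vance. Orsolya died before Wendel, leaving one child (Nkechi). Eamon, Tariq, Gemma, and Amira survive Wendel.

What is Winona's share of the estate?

Niko first takes 200,000, leaving a balance of 720,000. Niko then takes one-quarter of the balance (180,000), for a total of 380,000. The remaining 540,000 passes to the descendants.
The descendants' portion (540,000) is divided into 6 shares of 90,000: Eamon, Tariq, Gemma, and Amira each take 90,000; Eira's 90,000 share passes to Eira's issue; Orsolya's 90,000 share passes to Orsolya's issue.
Eira's share (90,000) is divided into 3 shares of 30,000: Winona, Ulric, and Vance each take 30,000.
Orsolya's share (90,000) passes entirely to Nkechi.

Winona receives 30,000.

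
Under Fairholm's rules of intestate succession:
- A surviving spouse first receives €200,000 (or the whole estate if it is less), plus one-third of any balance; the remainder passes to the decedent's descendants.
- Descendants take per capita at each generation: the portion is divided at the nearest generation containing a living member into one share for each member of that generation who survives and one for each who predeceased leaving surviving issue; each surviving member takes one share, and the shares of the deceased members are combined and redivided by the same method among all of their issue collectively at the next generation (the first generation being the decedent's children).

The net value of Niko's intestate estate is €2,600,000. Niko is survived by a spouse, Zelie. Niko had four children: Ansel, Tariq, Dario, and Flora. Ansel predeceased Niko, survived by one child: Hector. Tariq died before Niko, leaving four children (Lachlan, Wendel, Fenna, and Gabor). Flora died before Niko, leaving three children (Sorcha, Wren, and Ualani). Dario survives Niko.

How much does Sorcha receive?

Sorcha receives €150,000.

Zelie first takes €200,000, leaving a balance of €2,400,000. Zelie then takes one-third of the balance (€800,000), for a total of €1,000,000. The remaining €1,600,000 passes to the descendants.
The descendants' portion (€1,600,000) is divided at the children's generation into 4 shares of €400,000. Dario takes €400,000. The 3 shares of the deceased (Ansel, Tariq, and Flora) are combined into a pool of €1,200,000.
That pool (€1,200,000) is divided at the grandchildren's generation equally among Hector, Lachlan, Wendel, Fenna, Gabor, Sorcha, Wren, and Ualani: €150,000 each.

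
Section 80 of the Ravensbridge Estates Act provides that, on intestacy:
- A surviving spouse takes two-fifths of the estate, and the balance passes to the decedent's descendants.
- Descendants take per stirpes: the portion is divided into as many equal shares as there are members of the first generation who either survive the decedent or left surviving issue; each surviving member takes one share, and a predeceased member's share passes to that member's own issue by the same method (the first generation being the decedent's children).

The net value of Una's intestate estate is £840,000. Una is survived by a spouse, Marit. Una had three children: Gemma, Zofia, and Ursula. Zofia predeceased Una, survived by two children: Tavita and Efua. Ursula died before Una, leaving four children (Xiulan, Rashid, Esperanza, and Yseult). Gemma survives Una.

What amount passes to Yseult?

Yseult receives £42,000.

Marit takes two-fifths of £840,000 = £336,000. The remaining £504,000 passes to the descendants.
The descendants' portion (£504,000) is divided into 3 shares of £168,000: Gemma takes £168,000; Zofia's £168,000 share passes to Zofia's issue; Ursula's £168,000 share passes to Ursula's issue.
Zofia's share (£168,000) is divided into 2 shares of £84,000: Tavita and Efua each take £84,000.
Ursula's share (£168,000) is divided into 4 shares of £42,000: Xiulan, Rashid, Esperanza, and Yseult each take £42,000.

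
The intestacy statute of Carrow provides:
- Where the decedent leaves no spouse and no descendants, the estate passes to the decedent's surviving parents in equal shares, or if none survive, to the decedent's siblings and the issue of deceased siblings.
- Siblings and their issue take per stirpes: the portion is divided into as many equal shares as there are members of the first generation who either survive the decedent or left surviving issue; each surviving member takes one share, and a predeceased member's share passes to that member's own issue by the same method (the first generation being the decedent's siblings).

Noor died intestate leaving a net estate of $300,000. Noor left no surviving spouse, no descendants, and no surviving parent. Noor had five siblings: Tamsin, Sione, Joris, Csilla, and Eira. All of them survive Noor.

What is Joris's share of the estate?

Joris receives $60,000.

The entire $300,000 passes to the siblings and their issue.
That amount ($300,000) is divided into 5 shares of $60,000: Tamsin, Sione, Joris, Csilla, and Eira each take $60,000.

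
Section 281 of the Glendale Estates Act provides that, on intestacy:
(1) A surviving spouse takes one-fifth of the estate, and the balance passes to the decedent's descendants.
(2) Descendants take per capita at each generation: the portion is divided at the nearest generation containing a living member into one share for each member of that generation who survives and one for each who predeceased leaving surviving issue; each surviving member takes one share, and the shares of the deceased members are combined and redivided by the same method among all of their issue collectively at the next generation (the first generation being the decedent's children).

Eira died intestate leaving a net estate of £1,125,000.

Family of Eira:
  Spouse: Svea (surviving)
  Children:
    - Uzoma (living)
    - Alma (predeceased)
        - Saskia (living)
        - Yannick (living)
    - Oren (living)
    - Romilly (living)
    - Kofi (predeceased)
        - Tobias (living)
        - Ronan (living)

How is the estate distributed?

Svea takes one-fifth of £1,125,000 = £225,000. The remaining £900,000 passes to the descendants.
The descendants' portion (£900,000) is divided at the children's generation into 5 shares of £180,000. Uzoma, Oren, and Romilly each take £180,000. The 2 shares of the deceased (Alma and Kofi) are combined into a pool of £360,000.
That pool (£360,000) is divided at the grandchildren's generation equally among Saskia, Yannick, Tobias, and Ronan: £90,000 each.

Svea: £225,000; Uzoma: £180,000; Saskia: £90,000; Yannick: £90,000; Oren: £180,000; Romilly: £180,000; Tobias: £90,000; Ronan: £90,000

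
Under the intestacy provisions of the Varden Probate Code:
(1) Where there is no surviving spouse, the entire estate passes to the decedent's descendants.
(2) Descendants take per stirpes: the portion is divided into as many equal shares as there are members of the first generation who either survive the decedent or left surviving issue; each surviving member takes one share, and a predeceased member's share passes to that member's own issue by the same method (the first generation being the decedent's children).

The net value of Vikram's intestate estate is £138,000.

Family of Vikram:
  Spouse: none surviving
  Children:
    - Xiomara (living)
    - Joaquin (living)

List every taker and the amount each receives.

The entire £138,000 passes to the descendants.
That amount (£138,000) is divided into 2 shares of £69,000: Xiomara and Joaquin each take £69,000.

Xiomara: £69,000; Joaquin: £69,000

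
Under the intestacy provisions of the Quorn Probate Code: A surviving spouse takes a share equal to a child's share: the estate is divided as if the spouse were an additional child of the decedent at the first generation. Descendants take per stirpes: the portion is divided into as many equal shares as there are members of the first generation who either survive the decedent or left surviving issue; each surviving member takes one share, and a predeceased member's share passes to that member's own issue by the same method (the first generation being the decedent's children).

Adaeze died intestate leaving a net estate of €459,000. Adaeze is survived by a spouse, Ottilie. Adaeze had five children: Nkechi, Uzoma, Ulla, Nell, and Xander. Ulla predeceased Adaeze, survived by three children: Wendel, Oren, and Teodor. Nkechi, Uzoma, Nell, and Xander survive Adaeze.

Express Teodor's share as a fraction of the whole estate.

Teodor receives 1/18 of the estate.

The spouse counts as an additional share at the children's level, so there are 6 primary shares of €76,500. Ottilie takes one such share (€76,500).
The children's combined portion (€382,500) is divided into 5 shares of €76,500: Nkechi, Uzoma, Nell, and Xander each take €76,500; Ulla's €76,500 share passes to Ulla's issue.
Ulla's share (€76,500) is divided into 3 shares of €25,500: Wendel, Oren, and Teodor each take €25,500.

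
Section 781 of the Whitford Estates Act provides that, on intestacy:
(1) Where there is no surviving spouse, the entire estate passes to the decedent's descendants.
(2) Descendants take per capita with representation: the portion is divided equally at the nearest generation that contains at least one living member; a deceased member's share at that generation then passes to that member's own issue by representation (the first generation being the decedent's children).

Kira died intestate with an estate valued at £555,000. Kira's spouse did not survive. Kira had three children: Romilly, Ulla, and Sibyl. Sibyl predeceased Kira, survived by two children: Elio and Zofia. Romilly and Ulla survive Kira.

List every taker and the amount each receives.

Romilly: £185,000; Ulla: £185,000; Elio: £92,500; Zofia: £92,500

The entire £555,000 passes to the descendants.
That amount (£555,000) is divided into 3 shares of £185,000: Romilly and Ulla each take £185,000; Sibyl's £185,000 share passes to Sibyl's issue.
Sibyl's share (£185,000) is divided into 2 shares of £92,500: Elio and Zofia each take £92,500.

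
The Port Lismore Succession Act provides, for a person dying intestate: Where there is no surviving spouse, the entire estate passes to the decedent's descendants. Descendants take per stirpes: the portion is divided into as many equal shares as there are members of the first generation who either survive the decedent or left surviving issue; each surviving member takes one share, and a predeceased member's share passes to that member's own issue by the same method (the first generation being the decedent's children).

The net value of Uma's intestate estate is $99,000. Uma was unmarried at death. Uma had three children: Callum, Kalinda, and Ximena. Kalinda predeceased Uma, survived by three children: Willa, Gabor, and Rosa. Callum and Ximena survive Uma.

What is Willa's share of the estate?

Willa receives $11,000.

The entire $99,000 passes to the descendants.
That amount ($99,000) is divided into 3 shares of $33,000: Callum and Ximena each take $33,000; Kalinda's $33,000 share passes to Kalinda's issue.
Kalinda's share ($33,000) is divided into 3 shares of $11,000: Willa, Gabor, and Rosa each take $11,000.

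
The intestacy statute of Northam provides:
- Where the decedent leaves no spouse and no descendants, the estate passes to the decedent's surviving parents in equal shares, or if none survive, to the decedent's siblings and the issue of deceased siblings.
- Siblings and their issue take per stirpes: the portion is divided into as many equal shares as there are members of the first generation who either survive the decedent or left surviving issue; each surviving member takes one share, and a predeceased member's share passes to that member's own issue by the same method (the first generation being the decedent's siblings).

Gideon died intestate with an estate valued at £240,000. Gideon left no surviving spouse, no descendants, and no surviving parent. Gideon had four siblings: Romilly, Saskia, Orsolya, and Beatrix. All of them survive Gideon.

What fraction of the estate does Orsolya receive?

Orsolya receives 1/4 of the estate.

The entire £240,000 passes to the siblings and their issue.
That amount (£240,000) is divided into 4 shares of £60,000: Romilly, Saskia, Orsolya, and Beatrix each take £60,000.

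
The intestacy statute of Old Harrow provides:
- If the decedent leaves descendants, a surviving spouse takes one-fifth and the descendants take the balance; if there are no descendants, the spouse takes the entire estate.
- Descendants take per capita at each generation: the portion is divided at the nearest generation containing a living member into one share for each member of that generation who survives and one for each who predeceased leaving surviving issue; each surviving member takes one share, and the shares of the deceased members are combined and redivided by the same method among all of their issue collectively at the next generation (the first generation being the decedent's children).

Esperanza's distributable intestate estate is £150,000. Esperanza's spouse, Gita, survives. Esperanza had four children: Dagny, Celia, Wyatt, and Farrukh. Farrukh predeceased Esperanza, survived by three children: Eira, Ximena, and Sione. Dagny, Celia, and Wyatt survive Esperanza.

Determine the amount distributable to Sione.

Sione receives £10,000.

Gita takes one-fifth of £150,000 = £30,000. The remaining £120,000 passes to the descendants.
The descendants' portion (£120,000) is divided at the children's generation into 4 shares of £30,000. Dagny, Celia, and Wyatt each take £30,000. The remaining share for the deceased Farrukh (£30,000) is carried to the next generation.
That pool (£30,000) is divided at the grandchildren's generation equally among Eira, Ximena, and Sione: £10,000 each.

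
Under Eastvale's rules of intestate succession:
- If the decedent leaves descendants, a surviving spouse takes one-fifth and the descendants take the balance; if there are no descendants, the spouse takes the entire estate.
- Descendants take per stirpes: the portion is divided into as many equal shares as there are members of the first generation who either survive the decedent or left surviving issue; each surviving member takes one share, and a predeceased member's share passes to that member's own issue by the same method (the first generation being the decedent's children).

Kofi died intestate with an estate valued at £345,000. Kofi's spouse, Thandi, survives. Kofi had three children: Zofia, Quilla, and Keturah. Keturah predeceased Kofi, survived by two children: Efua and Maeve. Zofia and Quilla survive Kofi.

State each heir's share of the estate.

Thandi takes one-fifth of £345,000 = £69,000. The remaining £276,000 passes to the descendants.
The descendants' portion (£276,000) is divided into 3 shares of £92,000: Zofia and Quilla each take £92,000; Keturah's £92,000 share passes to Keturah's issue.
Keturah's share (£92,000) is divided into 2 shares of £46,000: Efua and Maeve each take £46,000.

Thandi: £69,000; Zofia: £92,000; Quilla: £92,000; Efua: £46,000; Maeve: £46,000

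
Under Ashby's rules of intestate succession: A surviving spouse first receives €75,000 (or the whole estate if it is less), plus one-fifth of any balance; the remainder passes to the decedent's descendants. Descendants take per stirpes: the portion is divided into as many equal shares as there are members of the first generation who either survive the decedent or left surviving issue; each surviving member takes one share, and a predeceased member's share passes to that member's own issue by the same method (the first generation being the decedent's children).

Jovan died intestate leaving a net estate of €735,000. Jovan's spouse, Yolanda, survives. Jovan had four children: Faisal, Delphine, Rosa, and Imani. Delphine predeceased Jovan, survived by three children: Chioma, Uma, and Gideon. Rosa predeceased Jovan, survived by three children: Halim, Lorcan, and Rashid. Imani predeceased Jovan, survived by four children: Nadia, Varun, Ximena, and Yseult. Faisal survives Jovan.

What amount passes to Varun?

Varun receives €33,000.

Yolanda first takes €75,000, leaving a balance of €660,000. Yolanda then takes one-fifth of the balance (€132,000), for a total of €207,000. The remaining €528,000 passes to the descendants.
The descendants' portion (€528,000) is divided into 4 shares of €132,000: Faisal takes €132,000; Delphine's €132,000 share passes to Delphine's issue; Rosa's €132,000 share passes to Rosa's issue; Imani's €132,000 share passes to Imani's issue.
Delphine's share (€132,000) is divided into 3 shares of €44,000: Chioma, Uma, and Gideon each take €44,000.
Rosa's share (€132,000) is divided into 3 shares of €44,000: Halim, Lorcan, and Rashid each take €44,000.
Imani's share (€132,000) is divided into 4 shares of €33,000: Nadia, Varun, Ximena, and Yseult each take €33,000.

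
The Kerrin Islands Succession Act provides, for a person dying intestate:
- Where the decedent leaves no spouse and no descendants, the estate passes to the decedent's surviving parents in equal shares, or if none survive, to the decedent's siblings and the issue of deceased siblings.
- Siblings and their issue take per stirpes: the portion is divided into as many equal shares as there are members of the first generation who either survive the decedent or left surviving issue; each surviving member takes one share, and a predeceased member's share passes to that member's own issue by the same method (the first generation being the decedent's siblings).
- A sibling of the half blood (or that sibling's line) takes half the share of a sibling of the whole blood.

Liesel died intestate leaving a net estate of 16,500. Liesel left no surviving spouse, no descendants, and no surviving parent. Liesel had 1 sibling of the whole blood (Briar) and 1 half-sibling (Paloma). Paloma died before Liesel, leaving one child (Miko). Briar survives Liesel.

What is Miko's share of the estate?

The entire 16,500 passes to the siblings and their issue.
Counting each half-blood sibling's line as half a unit, there are 3/2 units in 16,500, so one unit is 11,000. Whole-blood lines (Briar) take 11,000 each; half-blood lines (Paloma) take 5,500 each.
Paloma's share (5,500) passes entirely to Miko.

Miko receives 5,500.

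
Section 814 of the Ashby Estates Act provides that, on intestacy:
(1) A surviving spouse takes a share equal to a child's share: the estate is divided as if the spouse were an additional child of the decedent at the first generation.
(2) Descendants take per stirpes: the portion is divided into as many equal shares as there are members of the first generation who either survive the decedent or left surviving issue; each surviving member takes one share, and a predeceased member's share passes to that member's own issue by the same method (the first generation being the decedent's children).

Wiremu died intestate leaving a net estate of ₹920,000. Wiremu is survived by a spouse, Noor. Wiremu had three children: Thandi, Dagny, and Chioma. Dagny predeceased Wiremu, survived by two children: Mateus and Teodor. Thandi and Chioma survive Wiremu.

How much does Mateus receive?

Mateus receives ₹115,000.

The spouse counts as an additional share at the children's level, so there are 4 primary shares of ₹230,000. Noor takes one such share (₹230,000).
The children's combined portion (₹690,000) is divided into 3 shares of ₹230,000: Thandi and Chioma each take ₹230,000; Dagny's ₹230,000 share passes to Dagny's issue.
Dagny's share (₹230,000) is divided into 2 shares of ₹115,000: Mateus and Teodor each take ₹115,000.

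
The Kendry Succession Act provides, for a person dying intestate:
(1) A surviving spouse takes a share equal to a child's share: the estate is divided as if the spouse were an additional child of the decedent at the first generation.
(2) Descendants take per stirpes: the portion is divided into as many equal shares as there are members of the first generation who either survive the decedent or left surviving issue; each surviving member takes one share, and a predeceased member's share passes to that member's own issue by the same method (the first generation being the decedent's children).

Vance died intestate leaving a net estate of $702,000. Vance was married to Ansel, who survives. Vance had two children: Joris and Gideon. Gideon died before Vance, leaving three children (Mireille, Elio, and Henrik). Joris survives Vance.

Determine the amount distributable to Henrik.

The spouse counts as an additional share at the children's level, so there are 3 primary shares of $234,000. Ansel takes one such share ($234,000).
The children's combined portion ($468,000) is divided into 2 shares of $234,000: Joris takes $234,000; Gideon's $234,000 share passes to Gideon's issue.
Gideon's share ($234,000) is divided into 3 shares of $78,000: Mireille, Elio, and Henrik each take $78,000.

Henrik receives $78,000.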